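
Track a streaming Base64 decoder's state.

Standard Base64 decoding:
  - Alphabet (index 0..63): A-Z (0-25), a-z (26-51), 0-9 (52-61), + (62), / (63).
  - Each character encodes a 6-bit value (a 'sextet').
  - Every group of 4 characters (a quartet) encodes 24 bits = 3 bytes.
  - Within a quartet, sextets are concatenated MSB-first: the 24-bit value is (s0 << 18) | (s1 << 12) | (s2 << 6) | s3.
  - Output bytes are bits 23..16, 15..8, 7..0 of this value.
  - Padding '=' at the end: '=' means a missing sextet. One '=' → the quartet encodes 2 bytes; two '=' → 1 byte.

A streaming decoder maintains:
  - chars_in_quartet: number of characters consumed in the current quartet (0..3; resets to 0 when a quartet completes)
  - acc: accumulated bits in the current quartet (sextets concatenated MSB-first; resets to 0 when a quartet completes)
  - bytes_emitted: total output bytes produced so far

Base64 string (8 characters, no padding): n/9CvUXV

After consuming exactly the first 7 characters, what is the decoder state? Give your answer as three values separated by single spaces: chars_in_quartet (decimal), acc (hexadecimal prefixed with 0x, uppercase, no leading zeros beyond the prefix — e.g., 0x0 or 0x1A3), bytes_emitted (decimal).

Answer: 3 0x2F517 3

Derivation:
After char 0 ('n'=39): chars_in_quartet=1 acc=0x27 bytes_emitted=0
After char 1 ('/'=63): chars_in_quartet=2 acc=0x9FF bytes_emitted=0
After char 2 ('9'=61): chars_in_quartet=3 acc=0x27FFD bytes_emitted=0
After char 3 ('C'=2): chars_in_quartet=4 acc=0x9FFF42 -> emit 9F FF 42, reset; bytes_emitted=3
After char 4 ('v'=47): chars_in_quartet=1 acc=0x2F bytes_emitted=3
After char 5 ('U'=20): chars_in_quartet=2 acc=0xBD4 bytes_emitted=3
After char 6 ('X'=23): chars_in_quartet=3 acc=0x2F517 bytes_emitted=3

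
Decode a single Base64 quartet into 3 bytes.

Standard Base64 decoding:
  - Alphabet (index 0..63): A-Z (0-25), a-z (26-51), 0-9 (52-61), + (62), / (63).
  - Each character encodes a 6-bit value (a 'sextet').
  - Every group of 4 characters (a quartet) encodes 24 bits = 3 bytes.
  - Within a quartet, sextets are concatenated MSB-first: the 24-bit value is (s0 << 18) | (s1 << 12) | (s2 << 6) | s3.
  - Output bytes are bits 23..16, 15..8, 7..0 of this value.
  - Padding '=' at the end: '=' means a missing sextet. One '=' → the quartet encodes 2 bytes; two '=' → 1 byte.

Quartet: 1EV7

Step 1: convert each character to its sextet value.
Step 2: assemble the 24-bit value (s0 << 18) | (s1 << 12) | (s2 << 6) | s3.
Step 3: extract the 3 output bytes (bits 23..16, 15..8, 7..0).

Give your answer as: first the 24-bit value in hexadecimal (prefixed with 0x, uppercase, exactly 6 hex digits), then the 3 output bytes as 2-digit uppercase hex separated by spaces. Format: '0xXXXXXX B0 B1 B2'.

Answer: 0xD4457B D4 45 7B

Derivation:
Sextets: 1=53, E=4, V=21, 7=59
24-bit: (53<<18) | (4<<12) | (21<<6) | 59
      = 0xD40000 | 0x004000 | 0x000540 | 0x00003B
      = 0xD4457B
Bytes: (v>>16)&0xFF=D4, (v>>8)&0xFF=45, v&0xFF=7B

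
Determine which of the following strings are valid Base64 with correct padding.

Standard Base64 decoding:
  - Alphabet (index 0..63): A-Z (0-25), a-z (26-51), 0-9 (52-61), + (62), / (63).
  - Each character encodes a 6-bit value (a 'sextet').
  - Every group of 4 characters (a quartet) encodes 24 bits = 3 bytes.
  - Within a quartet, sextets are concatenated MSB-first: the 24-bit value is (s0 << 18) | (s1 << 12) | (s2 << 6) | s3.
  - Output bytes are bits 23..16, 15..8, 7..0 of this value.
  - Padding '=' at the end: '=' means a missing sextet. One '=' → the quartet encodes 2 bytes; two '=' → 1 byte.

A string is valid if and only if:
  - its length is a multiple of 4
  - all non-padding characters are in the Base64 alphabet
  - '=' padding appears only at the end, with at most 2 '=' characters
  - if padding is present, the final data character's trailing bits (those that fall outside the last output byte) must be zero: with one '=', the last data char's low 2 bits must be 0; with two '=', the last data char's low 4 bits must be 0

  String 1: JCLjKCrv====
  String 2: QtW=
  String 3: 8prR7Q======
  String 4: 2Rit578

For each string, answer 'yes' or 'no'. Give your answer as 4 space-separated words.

Answer: no no no no

Derivation:
String 1: 'JCLjKCrv====' → invalid (4 pad chars (max 2))
String 2: 'QtW=' → invalid (bad trailing bits)
String 3: '8prR7Q======' → invalid (6 pad chars (max 2))
String 4: '2Rit578' → invalid (len=7 not mult of 4)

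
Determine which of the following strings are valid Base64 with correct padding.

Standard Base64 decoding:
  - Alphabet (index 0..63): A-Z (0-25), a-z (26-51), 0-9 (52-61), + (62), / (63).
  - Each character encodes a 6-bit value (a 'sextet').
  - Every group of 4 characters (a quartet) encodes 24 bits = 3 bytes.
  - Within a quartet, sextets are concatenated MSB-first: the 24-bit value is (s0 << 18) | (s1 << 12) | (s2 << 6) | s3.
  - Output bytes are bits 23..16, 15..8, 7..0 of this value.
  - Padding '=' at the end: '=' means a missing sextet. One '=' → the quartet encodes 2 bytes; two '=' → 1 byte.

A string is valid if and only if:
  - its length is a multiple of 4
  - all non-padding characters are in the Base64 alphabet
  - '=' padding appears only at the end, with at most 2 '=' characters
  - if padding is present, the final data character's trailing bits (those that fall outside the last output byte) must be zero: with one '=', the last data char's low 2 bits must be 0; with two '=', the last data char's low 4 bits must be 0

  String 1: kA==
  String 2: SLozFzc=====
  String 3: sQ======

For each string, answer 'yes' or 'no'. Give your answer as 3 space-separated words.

String 1: 'kA==' → valid
String 2: 'SLozFzc=====' → invalid (5 pad chars (max 2))
String 3: 'sQ======' → invalid (6 pad chars (max 2))

Answer: yes no no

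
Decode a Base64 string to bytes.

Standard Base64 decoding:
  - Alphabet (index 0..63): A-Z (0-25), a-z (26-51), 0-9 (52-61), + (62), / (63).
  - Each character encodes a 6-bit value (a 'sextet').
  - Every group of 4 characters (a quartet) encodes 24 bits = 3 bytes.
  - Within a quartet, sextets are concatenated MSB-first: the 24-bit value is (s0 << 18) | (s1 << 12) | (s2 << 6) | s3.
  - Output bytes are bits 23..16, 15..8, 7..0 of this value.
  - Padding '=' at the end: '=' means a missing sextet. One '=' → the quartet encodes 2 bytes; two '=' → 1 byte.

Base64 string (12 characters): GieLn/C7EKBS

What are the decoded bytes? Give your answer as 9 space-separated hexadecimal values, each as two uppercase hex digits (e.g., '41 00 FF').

After char 0 ('G'=6): chars_in_quartet=1 acc=0x6 bytes_emitted=0
After char 1 ('i'=34): chars_in_quartet=2 acc=0x1A2 bytes_emitted=0
After char 2 ('e'=30): chars_in_quartet=3 acc=0x689E bytes_emitted=0
After char 3 ('L'=11): chars_in_quartet=4 acc=0x1A278B -> emit 1A 27 8B, reset; bytes_emitted=3
After char 4 ('n'=39): chars_in_quartet=1 acc=0x27 bytes_emitted=3
After char 5 ('/'=63): chars_in_quartet=2 acc=0x9FF bytes_emitted=3
After char 6 ('C'=2): chars_in_quartet=3 acc=0x27FC2 bytes_emitted=3
After char 7 ('7'=59): chars_in_quartet=4 acc=0x9FF0BB -> emit 9F F0 BB, reset; bytes_emitted=6
After char 8 ('E'=4): chars_in_quartet=1 acc=0x4 bytes_emitted=6
After char 9 ('K'=10): chars_in_quartet=2 acc=0x10A bytes_emitted=6
After char 10 ('B'=1): chars_in_quartet=3 acc=0x4281 bytes_emitted=6
After char 11 ('S'=18): chars_in_quartet=4 acc=0x10A052 -> emit 10 A0 52, reset; bytes_emitted=9

Answer: 1A 27 8B 9F F0 BB 10 A0 52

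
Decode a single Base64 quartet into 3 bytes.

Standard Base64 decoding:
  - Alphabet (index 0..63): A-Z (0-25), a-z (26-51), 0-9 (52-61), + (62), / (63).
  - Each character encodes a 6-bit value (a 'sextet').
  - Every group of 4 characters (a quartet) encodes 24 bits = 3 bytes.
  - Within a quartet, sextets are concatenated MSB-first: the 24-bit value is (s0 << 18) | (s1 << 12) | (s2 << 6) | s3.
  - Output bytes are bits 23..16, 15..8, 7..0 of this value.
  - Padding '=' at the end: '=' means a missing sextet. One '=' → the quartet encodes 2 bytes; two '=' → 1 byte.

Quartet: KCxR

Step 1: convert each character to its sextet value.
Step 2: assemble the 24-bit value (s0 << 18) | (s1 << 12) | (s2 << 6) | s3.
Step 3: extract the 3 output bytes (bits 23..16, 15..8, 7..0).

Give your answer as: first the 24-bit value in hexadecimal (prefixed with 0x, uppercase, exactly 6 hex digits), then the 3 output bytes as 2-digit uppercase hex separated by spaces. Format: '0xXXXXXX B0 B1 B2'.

Answer: 0x282C51 28 2C 51

Derivation:
Sextets: K=10, C=2, x=49, R=17
24-bit: (10<<18) | (2<<12) | (49<<6) | 17
      = 0x280000 | 0x002000 | 0x000C40 | 0x000011
      = 0x282C51
Bytes: (v>>16)&0xFF=28, (v>>8)&0xFF=2C, v&0xFF=51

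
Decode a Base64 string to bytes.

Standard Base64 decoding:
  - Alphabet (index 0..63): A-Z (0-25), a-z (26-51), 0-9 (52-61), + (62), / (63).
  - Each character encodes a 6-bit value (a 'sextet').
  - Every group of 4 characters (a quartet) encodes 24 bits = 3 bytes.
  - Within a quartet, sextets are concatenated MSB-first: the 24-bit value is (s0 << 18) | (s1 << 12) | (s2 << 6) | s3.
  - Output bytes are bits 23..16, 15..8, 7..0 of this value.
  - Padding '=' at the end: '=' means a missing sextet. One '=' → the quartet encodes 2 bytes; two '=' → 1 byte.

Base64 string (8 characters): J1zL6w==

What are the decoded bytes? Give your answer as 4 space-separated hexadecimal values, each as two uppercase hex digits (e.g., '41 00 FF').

After char 0 ('J'=9): chars_in_quartet=1 acc=0x9 bytes_emitted=0
After char 1 ('1'=53): chars_in_quartet=2 acc=0x275 bytes_emitted=0
After char 2 ('z'=51): chars_in_quartet=3 acc=0x9D73 bytes_emitted=0
After char 3 ('L'=11): chars_in_quartet=4 acc=0x275CCB -> emit 27 5C CB, reset; bytes_emitted=3
After char 4 ('6'=58): chars_in_quartet=1 acc=0x3A bytes_emitted=3
After char 5 ('w'=48): chars_in_quartet=2 acc=0xEB0 bytes_emitted=3
Padding '==': partial quartet acc=0xEB0 -> emit EB; bytes_emitted=4

Answer: 27 5C CB EB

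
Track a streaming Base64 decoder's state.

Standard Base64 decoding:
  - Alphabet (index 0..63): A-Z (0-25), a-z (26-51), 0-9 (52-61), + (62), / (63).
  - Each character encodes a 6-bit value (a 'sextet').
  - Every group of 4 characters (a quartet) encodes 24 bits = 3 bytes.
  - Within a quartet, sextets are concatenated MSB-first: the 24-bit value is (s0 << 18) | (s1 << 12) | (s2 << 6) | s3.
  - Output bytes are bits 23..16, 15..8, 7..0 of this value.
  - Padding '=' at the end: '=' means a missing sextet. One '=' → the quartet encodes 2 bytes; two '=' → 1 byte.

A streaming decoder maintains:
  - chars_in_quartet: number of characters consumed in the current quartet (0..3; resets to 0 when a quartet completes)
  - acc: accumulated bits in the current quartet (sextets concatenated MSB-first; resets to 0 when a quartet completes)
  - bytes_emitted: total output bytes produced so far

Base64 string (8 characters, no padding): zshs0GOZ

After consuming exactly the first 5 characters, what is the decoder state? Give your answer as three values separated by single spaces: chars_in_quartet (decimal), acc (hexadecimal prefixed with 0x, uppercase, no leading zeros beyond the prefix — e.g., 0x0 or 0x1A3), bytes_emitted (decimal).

After char 0 ('z'=51): chars_in_quartet=1 acc=0x33 bytes_emitted=0
After char 1 ('s'=44): chars_in_quartet=2 acc=0xCEC bytes_emitted=0
After char 2 ('h'=33): chars_in_quartet=3 acc=0x33B21 bytes_emitted=0
After char 3 ('s'=44): chars_in_quartet=4 acc=0xCEC86C -> emit CE C8 6C, reset; bytes_emitted=3
After char 4 ('0'=52): chars_in_quartet=1 acc=0x34 bytes_emitted=3

Answer: 1 0x34 3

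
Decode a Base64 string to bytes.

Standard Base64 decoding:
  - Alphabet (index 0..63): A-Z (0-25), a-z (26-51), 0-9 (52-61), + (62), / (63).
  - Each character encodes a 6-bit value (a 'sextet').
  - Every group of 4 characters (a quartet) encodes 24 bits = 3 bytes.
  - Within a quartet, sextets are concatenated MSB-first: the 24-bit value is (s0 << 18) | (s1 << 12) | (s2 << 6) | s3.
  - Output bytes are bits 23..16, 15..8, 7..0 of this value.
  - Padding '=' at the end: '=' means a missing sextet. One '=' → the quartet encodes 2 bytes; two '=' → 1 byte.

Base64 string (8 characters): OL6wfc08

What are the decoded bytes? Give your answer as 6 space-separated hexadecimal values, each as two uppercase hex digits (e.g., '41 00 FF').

Answer: 38 BE B0 7D CD 3C

Derivation:
After char 0 ('O'=14): chars_in_quartet=1 acc=0xE bytes_emitted=0
After char 1 ('L'=11): chars_in_quartet=2 acc=0x38B bytes_emitted=0
After char 2 ('6'=58): chars_in_quartet=3 acc=0xE2FA bytes_emitted=0
After char 3 ('w'=48): chars_in_quartet=4 acc=0x38BEB0 -> emit 38 BE B0, reset; bytes_emitted=3
After char 4 ('f'=31): chars_in_quartet=1 acc=0x1F bytes_emitted=3
After char 5 ('c'=28): chars_in_quartet=2 acc=0x7DC bytes_emitted=3
After char 6 ('0'=52): chars_in_quartet=3 acc=0x1F734 bytes_emitted=3
After char 7 ('8'=60): chars_in_quartet=4 acc=0x7DCD3C -> emit 7D CD 3C, reset; bytes_emitted=6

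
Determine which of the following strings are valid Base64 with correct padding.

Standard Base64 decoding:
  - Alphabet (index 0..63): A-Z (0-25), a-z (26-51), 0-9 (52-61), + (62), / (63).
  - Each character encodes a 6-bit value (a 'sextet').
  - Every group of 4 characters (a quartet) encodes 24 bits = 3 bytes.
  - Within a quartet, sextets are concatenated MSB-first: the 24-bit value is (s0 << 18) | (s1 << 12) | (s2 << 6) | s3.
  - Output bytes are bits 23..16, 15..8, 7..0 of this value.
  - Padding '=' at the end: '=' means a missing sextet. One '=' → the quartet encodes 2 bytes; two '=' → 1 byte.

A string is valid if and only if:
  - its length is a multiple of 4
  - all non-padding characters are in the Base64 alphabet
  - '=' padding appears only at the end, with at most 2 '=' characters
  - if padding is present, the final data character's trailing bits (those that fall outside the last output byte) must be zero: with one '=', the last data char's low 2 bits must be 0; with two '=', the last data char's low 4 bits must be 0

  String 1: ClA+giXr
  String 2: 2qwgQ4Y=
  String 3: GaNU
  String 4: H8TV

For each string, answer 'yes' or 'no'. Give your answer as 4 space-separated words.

Answer: yes yes yes yes

Derivation:
String 1: 'ClA+giXr' → valid
String 2: '2qwgQ4Y=' → valid
String 3: 'GaNU' → valid
String 4: 'H8TV' → valid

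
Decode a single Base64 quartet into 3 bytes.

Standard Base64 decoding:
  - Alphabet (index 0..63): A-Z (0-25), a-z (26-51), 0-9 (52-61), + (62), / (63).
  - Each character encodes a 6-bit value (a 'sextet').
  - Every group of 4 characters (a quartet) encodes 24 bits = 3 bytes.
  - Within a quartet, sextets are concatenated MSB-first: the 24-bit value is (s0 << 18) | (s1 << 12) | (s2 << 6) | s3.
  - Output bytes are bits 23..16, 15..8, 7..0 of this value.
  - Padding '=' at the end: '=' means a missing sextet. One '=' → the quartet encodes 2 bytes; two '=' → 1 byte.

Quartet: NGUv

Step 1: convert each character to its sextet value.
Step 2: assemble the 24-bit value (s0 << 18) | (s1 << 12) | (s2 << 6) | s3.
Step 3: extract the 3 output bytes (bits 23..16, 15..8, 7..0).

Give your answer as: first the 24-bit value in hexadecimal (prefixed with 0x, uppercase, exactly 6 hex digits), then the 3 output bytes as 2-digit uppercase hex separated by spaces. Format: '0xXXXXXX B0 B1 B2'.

Answer: 0x34652F 34 65 2F

Derivation:
Sextets: N=13, G=6, U=20, v=47
24-bit: (13<<18) | (6<<12) | (20<<6) | 47
      = 0x340000 | 0x006000 | 0x000500 | 0x00002F
      = 0x34652F
Bytes: (v>>16)&0xFF=34, (v>>8)&0xFF=65, v&0xFF=2F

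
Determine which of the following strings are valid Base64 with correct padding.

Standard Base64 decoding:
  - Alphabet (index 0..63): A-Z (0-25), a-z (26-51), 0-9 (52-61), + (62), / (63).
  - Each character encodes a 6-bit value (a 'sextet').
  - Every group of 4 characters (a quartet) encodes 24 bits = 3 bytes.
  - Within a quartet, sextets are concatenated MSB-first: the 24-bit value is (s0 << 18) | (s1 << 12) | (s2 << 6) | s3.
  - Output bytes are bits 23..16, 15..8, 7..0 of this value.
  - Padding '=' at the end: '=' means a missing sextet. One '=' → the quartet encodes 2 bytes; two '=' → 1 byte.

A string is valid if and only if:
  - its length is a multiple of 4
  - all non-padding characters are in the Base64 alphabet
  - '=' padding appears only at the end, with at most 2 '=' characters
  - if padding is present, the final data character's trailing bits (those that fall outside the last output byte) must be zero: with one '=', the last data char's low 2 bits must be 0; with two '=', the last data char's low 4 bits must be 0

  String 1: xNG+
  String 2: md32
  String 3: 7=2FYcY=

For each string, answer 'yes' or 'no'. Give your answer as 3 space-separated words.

Answer: yes yes no

Derivation:
String 1: 'xNG+' → valid
String 2: 'md32' → valid
String 3: '7=2FYcY=' → invalid (bad char(s): ['=']; '=' in middle)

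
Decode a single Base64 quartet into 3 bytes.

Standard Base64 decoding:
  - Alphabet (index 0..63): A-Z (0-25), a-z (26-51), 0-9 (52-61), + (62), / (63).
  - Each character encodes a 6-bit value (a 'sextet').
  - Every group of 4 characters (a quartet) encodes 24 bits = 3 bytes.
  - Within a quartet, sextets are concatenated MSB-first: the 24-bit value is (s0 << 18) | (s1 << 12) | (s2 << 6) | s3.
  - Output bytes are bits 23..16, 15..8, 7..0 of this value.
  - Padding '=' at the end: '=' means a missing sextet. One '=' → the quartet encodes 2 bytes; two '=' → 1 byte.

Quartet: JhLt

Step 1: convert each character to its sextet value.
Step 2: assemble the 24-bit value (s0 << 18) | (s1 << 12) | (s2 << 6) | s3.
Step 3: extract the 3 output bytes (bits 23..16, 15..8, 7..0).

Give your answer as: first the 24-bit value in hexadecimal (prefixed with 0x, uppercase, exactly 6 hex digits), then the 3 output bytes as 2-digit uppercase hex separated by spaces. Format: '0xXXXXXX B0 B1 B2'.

Sextets: J=9, h=33, L=11, t=45
24-bit: (9<<18) | (33<<12) | (11<<6) | 45
      = 0x240000 | 0x021000 | 0x0002C0 | 0x00002D
      = 0x2612ED
Bytes: (v>>16)&0xFF=26, (v>>8)&0xFF=12, v&0xFF=ED

Answer: 0x2612ED 26 12 ED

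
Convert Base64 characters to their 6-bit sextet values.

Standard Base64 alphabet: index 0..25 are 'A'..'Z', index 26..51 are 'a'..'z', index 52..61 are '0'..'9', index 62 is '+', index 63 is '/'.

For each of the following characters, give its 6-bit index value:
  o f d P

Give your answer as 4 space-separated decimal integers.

'o': a..z range, 26 + ord('o') − ord('a') = 40
'f': a..z range, 26 + ord('f') − ord('a') = 31
'd': a..z range, 26 + ord('d') − ord('a') = 29
'P': A..Z range, ord('P') − ord('A') = 15

Answer: 40 31 29 15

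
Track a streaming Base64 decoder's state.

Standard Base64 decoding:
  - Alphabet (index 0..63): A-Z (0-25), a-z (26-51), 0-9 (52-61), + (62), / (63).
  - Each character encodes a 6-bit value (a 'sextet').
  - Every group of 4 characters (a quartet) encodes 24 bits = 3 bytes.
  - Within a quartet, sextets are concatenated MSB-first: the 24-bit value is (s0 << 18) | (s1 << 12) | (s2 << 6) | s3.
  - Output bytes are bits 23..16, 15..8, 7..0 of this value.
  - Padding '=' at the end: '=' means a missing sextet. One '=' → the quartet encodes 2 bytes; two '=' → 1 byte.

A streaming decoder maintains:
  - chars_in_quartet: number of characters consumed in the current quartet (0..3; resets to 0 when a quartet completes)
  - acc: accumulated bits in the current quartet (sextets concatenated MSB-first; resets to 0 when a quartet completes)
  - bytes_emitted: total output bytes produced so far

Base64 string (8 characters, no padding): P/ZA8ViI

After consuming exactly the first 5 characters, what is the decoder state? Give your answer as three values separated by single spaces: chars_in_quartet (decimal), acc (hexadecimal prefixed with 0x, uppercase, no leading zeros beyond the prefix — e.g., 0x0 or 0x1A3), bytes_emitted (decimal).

Answer: 1 0x3C 3

Derivation:
After char 0 ('P'=15): chars_in_quartet=1 acc=0xF bytes_emitted=0
After char 1 ('/'=63): chars_in_quartet=2 acc=0x3FF bytes_emitted=0
After char 2 ('Z'=25): chars_in_quartet=3 acc=0xFFD9 bytes_emitted=0
After char 3 ('A'=0): chars_in_quartet=4 acc=0x3FF640 -> emit 3F F6 40, reset; bytes_emitted=3
After char 4 ('8'=60): chars_in_quartet=1 acc=0x3C bytes_emitted=3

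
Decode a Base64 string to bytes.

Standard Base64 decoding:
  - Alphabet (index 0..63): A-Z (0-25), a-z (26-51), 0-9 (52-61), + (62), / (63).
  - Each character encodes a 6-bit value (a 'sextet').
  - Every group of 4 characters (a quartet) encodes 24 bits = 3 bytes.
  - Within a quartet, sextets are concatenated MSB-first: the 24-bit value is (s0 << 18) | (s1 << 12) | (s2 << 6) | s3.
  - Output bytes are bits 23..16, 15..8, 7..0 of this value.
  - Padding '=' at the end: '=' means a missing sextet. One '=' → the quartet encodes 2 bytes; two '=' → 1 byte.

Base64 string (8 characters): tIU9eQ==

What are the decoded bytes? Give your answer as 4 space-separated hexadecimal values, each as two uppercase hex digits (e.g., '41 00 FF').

Answer: B4 85 3D 79

Derivation:
After char 0 ('t'=45): chars_in_quartet=1 acc=0x2D bytes_emitted=0
After char 1 ('I'=8): chars_in_quartet=2 acc=0xB48 bytes_emitted=0
After char 2 ('U'=20): chars_in_quartet=3 acc=0x2D214 bytes_emitted=0
After char 3 ('9'=61): chars_in_quartet=4 acc=0xB4853D -> emit B4 85 3D, reset; bytes_emitted=3
After char 4 ('e'=30): chars_in_quartet=1 acc=0x1E bytes_emitted=3
After char 5 ('Q'=16): chars_in_quartet=2 acc=0x790 bytes_emitted=3
Padding '==': partial quartet acc=0x790 -> emit 79; bytes_emitted=4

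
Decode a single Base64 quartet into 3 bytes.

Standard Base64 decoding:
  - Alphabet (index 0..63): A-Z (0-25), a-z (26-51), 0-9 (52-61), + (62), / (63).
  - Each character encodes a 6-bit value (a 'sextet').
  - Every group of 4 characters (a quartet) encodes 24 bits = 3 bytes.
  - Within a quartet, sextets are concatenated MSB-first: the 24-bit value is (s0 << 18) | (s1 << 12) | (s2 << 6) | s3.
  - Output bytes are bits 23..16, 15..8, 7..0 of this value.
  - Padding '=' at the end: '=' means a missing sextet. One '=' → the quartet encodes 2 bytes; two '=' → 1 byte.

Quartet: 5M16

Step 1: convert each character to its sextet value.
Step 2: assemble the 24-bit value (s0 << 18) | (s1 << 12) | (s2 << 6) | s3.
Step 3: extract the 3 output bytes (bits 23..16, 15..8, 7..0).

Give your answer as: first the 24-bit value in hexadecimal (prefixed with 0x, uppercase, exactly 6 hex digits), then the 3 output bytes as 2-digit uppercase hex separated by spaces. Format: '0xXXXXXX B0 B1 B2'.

Answer: 0xE4CD7A E4 CD 7A

Derivation:
Sextets: 5=57, M=12, 1=53, 6=58
24-bit: (57<<18) | (12<<12) | (53<<6) | 58
      = 0xE40000 | 0x00C000 | 0x000D40 | 0x00003A
      = 0xE4CD7A
Bytes: (v>>16)&0xFF=E4, (v>>8)&0xFF=CD, v&0xFF=7A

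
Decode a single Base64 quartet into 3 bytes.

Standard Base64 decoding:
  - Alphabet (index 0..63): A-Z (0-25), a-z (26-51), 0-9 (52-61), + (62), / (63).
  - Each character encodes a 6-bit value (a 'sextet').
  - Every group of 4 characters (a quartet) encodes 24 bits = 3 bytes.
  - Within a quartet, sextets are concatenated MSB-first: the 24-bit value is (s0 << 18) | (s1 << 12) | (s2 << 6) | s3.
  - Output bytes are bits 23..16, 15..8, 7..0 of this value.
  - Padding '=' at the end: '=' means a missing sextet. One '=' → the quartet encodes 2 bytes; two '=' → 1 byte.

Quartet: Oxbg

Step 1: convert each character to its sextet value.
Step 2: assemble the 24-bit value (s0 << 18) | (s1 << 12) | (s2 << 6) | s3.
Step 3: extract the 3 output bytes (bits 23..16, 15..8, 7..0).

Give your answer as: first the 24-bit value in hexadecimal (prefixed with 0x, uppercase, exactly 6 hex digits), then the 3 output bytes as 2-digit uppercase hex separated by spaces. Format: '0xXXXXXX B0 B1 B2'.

Sextets: O=14, x=49, b=27, g=32
24-bit: (14<<18) | (49<<12) | (27<<6) | 32
      = 0x380000 | 0x031000 | 0x0006C0 | 0x000020
      = 0x3B16E0
Bytes: (v>>16)&0xFF=3B, (v>>8)&0xFF=16, v&0xFF=E0

Answer: 0x3B16E0 3B 16 E0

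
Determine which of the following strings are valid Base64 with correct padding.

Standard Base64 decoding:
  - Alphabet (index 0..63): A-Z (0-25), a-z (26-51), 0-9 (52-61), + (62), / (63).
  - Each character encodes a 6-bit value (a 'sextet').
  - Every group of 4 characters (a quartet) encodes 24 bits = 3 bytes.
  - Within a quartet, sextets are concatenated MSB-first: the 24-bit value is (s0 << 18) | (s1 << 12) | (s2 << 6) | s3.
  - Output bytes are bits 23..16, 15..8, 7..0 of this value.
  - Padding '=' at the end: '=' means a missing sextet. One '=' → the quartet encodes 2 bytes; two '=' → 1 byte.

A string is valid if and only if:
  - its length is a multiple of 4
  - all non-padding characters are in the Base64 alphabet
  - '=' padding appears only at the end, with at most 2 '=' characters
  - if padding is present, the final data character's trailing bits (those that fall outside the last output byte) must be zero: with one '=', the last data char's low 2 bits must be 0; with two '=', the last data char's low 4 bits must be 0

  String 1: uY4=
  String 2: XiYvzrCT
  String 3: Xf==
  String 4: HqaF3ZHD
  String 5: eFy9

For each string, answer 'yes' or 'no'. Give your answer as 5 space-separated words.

String 1: 'uY4=' → valid
String 2: 'XiYvzrCT' → valid
String 3: 'Xf==' → invalid (bad trailing bits)
String 4: 'HqaF3ZHD' → valid
String 5: 'eFy9' → valid

Answer: yes yes no yes yes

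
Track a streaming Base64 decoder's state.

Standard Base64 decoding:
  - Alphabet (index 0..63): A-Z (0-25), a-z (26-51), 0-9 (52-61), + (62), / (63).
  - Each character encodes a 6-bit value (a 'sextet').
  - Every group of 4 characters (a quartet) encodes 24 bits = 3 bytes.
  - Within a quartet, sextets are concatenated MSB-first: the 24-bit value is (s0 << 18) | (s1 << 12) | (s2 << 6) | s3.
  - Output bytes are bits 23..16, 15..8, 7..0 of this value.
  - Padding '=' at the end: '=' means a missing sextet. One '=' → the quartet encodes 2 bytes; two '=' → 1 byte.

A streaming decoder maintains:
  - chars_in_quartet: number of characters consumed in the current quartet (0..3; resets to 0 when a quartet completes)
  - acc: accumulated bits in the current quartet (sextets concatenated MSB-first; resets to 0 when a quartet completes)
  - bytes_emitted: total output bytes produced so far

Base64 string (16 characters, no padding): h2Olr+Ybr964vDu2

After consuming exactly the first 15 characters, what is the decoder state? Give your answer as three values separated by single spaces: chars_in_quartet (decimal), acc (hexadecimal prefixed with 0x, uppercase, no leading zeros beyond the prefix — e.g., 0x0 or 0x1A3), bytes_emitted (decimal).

Answer: 3 0x2F0EE 9

Derivation:
After char 0 ('h'=33): chars_in_quartet=1 acc=0x21 bytes_emitted=0
After char 1 ('2'=54): chars_in_quartet=2 acc=0x876 bytes_emitted=0
After char 2 ('O'=14): chars_in_quartet=3 acc=0x21D8E bytes_emitted=0
After char 3 ('l'=37): chars_in_quartet=4 acc=0x8763A5 -> emit 87 63 A5, reset; bytes_emitted=3
After char 4 ('r'=43): chars_in_quartet=1 acc=0x2B bytes_emitted=3
After char 5 ('+'=62): chars_in_quartet=2 acc=0xAFE bytes_emitted=3
After char 6 ('Y'=24): chars_in_quartet=3 acc=0x2BF98 bytes_emitted=3
After char 7 ('b'=27): chars_in_quartet=4 acc=0xAFE61B -> emit AF E6 1B, reset; bytes_emitted=6
After char 8 ('r'=43): chars_in_quartet=1 acc=0x2B bytes_emitted=6
After char 9 ('9'=61): chars_in_quartet=2 acc=0xAFD bytes_emitted=6
After char 10 ('6'=58): chars_in_quartet=3 acc=0x2BF7A bytes_emitted=6
After char 11 ('4'=56): chars_in_quartet=4 acc=0xAFDEB8 -> emit AF DE B8, reset; bytes_emitted=9
After char 12 ('v'=47): chars_in_quartet=1 acc=0x2F bytes_emitted=9
After char 13 ('D'=3): chars_in_quartet=2 acc=0xBC3 bytes_emitted=9
After char 14 ('u'=46): chars_in_quartet=3 acc=0x2F0EE bytes_emitted=9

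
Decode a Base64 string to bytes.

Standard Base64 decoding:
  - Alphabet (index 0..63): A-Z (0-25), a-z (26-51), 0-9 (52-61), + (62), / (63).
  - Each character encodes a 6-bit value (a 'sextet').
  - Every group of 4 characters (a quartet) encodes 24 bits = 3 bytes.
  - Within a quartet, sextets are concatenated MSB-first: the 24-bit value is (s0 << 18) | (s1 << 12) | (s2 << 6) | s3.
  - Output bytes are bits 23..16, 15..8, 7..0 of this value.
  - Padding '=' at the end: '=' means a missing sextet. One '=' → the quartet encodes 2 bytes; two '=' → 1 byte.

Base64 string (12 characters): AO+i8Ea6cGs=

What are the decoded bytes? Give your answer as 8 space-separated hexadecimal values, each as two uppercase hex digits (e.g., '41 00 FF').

Answer: 00 EF A2 F0 46 BA 70 6B

Derivation:
After char 0 ('A'=0): chars_in_quartet=1 acc=0x0 bytes_emitted=0
After char 1 ('O'=14): chars_in_quartet=2 acc=0xE bytes_emitted=0
After char 2 ('+'=62): chars_in_quartet=3 acc=0x3BE bytes_emitted=0
After char 3 ('i'=34): chars_in_quartet=4 acc=0xEFA2 -> emit 00 EF A2, reset; bytes_emitted=3
After char 4 ('8'=60): chars_in_quartet=1 acc=0x3C bytes_emitted=3
After char 5 ('E'=4): chars_in_quartet=2 acc=0xF04 bytes_emitted=3
After char 6 ('a'=26): chars_in_quartet=3 acc=0x3C11A bytes_emitted=3
After char 7 ('6'=58): chars_in_quartet=4 acc=0xF046BA -> emit F0 46 BA, reset; bytes_emitted=6
After char 8 ('c'=28): chars_in_quartet=1 acc=0x1C bytes_emitted=6
After char 9 ('G'=6): chars_in_quartet=2 acc=0x706 bytes_emitted=6
After char 10 ('s'=44): chars_in_quartet=3 acc=0x1C1AC bytes_emitted=6
Padding '=': partial quartet acc=0x1C1AC -> emit 70 6B; bytes_emitted=8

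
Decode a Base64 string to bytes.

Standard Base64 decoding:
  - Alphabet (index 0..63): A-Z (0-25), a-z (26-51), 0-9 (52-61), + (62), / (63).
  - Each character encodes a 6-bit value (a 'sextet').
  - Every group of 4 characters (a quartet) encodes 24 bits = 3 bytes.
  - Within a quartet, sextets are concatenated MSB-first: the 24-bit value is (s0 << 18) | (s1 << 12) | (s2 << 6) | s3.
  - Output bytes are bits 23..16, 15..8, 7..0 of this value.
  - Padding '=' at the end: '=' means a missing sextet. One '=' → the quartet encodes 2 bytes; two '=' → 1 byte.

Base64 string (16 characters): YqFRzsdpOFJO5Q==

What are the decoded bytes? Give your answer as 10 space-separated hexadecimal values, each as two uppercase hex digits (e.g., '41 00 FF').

Answer: 62 A1 51 CE C7 69 38 52 4E E5

Derivation:
After char 0 ('Y'=24): chars_in_quartet=1 acc=0x18 bytes_emitted=0
After char 1 ('q'=42): chars_in_quartet=2 acc=0x62A bytes_emitted=0
After char 2 ('F'=5): chars_in_quartet=3 acc=0x18A85 bytes_emitted=0
After char 3 ('R'=17): chars_in_quartet=4 acc=0x62A151 -> emit 62 A1 51, reset; bytes_emitted=3
After char 4 ('z'=51): chars_in_quartet=1 acc=0x33 bytes_emitted=3
After char 5 ('s'=44): chars_in_quartet=2 acc=0xCEC bytes_emitted=3
After char 6 ('d'=29): chars_in_quartet=3 acc=0x33B1D bytes_emitted=3
After char 7 ('p'=41): chars_in_quartet=4 acc=0xCEC769 -> emit CE C7 69, reset; bytes_emitted=6
After char 8 ('O'=14): chars_in_quartet=1 acc=0xE bytes_emitted=6
After char 9 ('F'=5): chars_in_quartet=2 acc=0x385 bytes_emitted=6
After char 10 ('J'=9): chars_in_quartet=3 acc=0xE149 bytes_emitted=6
After char 11 ('O'=14): chars_in_quartet=4 acc=0x38524E -> emit 38 52 4E, reset; bytes_emitted=9
After char 12 ('5'=57): chars_in_quartet=1 acc=0x39 bytes_emitted=9
After char 13 ('Q'=16): chars_in_quartet=2 acc=0xE50 bytes_emitted=9
Padding '==': partial quartet acc=0xE50 -> emit E5; bytes_emitted=10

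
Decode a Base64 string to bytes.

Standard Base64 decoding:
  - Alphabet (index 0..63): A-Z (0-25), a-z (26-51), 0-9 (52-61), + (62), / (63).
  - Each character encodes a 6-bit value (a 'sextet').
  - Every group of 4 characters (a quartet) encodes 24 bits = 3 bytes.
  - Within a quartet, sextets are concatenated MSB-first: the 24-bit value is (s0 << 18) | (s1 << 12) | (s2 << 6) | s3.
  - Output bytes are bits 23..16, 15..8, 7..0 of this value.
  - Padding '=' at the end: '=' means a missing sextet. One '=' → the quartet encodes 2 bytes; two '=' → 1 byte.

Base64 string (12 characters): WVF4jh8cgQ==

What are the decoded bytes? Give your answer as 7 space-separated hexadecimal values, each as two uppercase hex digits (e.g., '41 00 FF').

Answer: 59 51 78 8E 1F 1C 81

Derivation:
After char 0 ('W'=22): chars_in_quartet=1 acc=0x16 bytes_emitted=0
After char 1 ('V'=21): chars_in_quartet=2 acc=0x595 bytes_emitted=0
After char 2 ('F'=5): chars_in_quartet=3 acc=0x16545 bytes_emitted=0
After char 3 ('4'=56): chars_in_quartet=4 acc=0x595178 -> emit 59 51 78, reset; bytes_emitted=3
After char 4 ('j'=35): chars_in_quartet=1 acc=0x23 bytes_emitted=3
After char 5 ('h'=33): chars_in_quartet=2 acc=0x8E1 bytes_emitted=3
After char 6 ('8'=60): chars_in_quartet=3 acc=0x2387C bytes_emitted=3
After char 7 ('c'=28): chars_in_quartet=4 acc=0x8E1F1C -> emit 8E 1F 1C, reset; bytes_emitted=6
After char 8 ('g'=32): chars_in_quartet=1 acc=0x20 bytes_emitted=6
After char 9 ('Q'=16): chars_in_quartet=2 acc=0x810 bytes_emitted=6
Padding '==': partial quartet acc=0x810 -> emit 81; bytes_emitted=7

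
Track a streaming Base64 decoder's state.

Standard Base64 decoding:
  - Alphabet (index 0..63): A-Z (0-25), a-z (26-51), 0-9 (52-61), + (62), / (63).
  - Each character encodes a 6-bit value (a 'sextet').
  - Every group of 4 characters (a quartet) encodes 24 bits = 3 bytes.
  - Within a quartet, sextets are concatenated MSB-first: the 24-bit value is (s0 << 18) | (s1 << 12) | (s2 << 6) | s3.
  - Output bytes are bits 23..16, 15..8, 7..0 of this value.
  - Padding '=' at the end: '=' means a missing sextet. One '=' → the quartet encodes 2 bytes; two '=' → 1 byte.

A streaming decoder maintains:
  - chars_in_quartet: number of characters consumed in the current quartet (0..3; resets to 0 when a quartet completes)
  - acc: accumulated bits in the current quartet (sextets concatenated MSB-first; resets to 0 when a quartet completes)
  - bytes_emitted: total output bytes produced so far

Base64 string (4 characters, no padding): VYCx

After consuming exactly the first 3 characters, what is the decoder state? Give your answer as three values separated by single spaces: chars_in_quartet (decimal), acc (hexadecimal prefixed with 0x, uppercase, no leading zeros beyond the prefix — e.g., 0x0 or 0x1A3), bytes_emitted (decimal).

After char 0 ('V'=21): chars_in_quartet=1 acc=0x15 bytes_emitted=0
After char 1 ('Y'=24): chars_in_quartet=2 acc=0x558 bytes_emitted=0
After char 2 ('C'=2): chars_in_quartet=3 acc=0x15602 bytes_emitted=0

Answer: 3 0x15602 0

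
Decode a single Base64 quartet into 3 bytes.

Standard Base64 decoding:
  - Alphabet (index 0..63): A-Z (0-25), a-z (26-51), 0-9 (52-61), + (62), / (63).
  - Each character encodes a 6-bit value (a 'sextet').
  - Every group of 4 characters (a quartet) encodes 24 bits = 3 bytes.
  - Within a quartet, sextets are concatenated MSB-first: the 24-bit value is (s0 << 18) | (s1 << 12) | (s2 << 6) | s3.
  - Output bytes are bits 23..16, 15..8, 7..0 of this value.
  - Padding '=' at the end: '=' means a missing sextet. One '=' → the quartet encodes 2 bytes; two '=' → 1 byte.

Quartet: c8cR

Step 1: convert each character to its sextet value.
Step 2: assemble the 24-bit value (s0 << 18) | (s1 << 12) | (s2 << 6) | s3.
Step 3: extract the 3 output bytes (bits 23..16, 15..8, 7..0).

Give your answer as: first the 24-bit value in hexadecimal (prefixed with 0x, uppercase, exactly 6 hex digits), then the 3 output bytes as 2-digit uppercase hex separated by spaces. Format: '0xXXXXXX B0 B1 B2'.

Answer: 0x73C711 73 C7 11

Derivation:
Sextets: c=28, 8=60, c=28, R=17
24-bit: (28<<18) | (60<<12) | (28<<6) | 17
      = 0x700000 | 0x03C000 | 0x000700 | 0x000011
      = 0x73C711
Bytes: (v>>16)&0xFF=73, (v>>8)&0xFF=C7, v&0xFF=11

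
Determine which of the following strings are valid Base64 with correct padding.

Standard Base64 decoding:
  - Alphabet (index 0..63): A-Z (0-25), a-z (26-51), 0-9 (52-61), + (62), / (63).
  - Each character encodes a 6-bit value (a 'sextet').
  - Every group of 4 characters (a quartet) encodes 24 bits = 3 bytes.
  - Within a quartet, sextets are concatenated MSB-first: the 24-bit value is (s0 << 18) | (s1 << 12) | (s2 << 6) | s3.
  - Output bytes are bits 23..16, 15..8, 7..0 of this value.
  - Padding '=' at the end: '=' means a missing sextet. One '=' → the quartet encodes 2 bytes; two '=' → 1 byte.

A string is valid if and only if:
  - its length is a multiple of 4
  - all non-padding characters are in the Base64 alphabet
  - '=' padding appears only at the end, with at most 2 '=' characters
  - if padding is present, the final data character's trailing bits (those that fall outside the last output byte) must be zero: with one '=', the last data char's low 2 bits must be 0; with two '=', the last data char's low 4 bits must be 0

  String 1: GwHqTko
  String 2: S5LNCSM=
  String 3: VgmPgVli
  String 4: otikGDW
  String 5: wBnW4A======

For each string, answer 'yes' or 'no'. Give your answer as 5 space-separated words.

Answer: no yes yes no no

Derivation:
String 1: 'GwHqTko' → invalid (len=7 not mult of 4)
String 2: 'S5LNCSM=' → valid
String 3: 'VgmPgVli' → valid
String 4: 'otikGDW' → invalid (len=7 not mult of 4)
String 5: 'wBnW4A======' → invalid (6 pad chars (max 2))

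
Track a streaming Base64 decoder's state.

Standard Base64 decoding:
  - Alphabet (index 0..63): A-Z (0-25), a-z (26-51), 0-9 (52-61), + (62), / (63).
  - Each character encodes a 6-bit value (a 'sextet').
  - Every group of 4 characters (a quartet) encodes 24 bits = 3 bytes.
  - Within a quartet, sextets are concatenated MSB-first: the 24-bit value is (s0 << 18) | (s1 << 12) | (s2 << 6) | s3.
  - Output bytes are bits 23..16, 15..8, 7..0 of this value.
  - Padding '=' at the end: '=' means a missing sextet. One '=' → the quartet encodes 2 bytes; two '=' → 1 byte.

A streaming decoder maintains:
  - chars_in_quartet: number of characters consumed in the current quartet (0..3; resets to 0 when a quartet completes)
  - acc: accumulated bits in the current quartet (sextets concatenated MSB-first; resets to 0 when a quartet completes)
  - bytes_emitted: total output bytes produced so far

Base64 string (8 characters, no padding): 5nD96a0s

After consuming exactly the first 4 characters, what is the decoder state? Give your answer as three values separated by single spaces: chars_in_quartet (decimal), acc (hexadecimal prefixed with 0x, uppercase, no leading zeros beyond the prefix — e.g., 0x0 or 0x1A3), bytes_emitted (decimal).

Answer: 0 0x0 3

Derivation:
After char 0 ('5'=57): chars_in_quartet=1 acc=0x39 bytes_emitted=0
After char 1 ('n'=39): chars_in_quartet=2 acc=0xE67 bytes_emitted=0
After char 2 ('D'=3): chars_in_quartet=3 acc=0x399C3 bytes_emitted=0
After char 3 ('9'=61): chars_in_quartet=4 acc=0xE670FD -> emit E6 70 FD, reset; bytes_emitted=3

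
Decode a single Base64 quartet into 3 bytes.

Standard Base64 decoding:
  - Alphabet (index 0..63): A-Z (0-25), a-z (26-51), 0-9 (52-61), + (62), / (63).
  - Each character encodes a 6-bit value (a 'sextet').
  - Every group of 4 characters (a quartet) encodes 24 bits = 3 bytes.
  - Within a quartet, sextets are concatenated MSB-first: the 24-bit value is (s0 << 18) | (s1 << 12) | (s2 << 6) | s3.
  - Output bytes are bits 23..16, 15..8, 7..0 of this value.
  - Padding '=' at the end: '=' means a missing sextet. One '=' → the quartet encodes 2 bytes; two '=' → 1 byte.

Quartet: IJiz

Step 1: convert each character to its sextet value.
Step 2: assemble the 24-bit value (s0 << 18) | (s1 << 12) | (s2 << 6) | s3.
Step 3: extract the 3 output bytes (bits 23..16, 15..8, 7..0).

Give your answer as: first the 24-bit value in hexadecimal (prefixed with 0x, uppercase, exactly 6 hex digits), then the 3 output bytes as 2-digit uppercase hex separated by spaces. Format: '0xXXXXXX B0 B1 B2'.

Sextets: I=8, J=9, i=34, z=51
24-bit: (8<<18) | (9<<12) | (34<<6) | 51
      = 0x200000 | 0x009000 | 0x000880 | 0x000033
      = 0x2098B3
Bytes: (v>>16)&0xFF=20, (v>>8)&0xFF=98, v&0xFF=B3

Answer: 0x2098B3 20 98 B3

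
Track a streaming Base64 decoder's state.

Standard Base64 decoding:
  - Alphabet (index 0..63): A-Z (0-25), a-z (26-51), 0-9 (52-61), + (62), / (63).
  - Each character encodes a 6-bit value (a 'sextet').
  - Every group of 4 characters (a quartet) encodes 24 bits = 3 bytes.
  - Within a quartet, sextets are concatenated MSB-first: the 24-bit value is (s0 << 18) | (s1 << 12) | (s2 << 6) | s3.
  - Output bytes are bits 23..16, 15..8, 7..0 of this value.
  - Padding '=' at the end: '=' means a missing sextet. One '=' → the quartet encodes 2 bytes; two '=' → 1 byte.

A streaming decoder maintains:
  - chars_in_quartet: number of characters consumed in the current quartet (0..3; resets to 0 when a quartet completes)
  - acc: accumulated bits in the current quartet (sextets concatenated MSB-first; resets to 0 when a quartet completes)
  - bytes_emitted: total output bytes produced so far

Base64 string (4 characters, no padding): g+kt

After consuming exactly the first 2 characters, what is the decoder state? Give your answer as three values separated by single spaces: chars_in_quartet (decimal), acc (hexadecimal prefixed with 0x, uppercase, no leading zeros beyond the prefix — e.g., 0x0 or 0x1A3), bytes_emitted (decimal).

After char 0 ('g'=32): chars_in_quartet=1 acc=0x20 bytes_emitted=0
After char 1 ('+'=62): chars_in_quartet=2 acc=0x83E bytes_emitted=0

Answer: 2 0x83E 0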